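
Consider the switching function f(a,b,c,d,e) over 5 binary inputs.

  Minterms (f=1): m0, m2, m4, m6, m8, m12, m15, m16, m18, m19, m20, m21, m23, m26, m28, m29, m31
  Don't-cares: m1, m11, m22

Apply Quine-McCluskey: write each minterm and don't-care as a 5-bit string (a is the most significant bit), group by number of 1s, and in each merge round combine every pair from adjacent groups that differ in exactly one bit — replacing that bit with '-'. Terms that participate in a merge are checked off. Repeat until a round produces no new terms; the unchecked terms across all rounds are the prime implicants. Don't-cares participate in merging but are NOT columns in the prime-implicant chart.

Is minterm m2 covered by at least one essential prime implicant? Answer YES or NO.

YES

Round 0: 00000✓ 00001✓ 00010✓ 00100✓ 00110✓ 01000✓ 01011✓ 01100✓ 01111✓ 10000✓ 10010✓ 10011✓ 10100✓ 10101✓ 10110✓ 10111✓ 11010✓ 11100✓ 11101✓ 11111✓
Round 1: -0000✓ -0010✓ -0100✓ -0110✓ -1100✓ -1111 0-000✓ 0-100✓ 00-00✓ 00-10✓ 000-0✓ 0000- 001-0✓ 01-00✓ 01-11 1-010 1-100✓ 1-101✓ 1-111✓ 10-00✓ 10-10✓ 10-11✓ 100-0✓ 1001-✓ 101-0✓ 101-1✓ 1010-✓ 1011-✓ 111-1✓ 1110-✓
Round 2: --100 -0-00✓ -0-10✓ -00-0✓ -01-0✓ 0--00 00--0✓ 1-1-1 1-10- 10--0✓ 10-1- 101--
Round 3: -0--0
PIs = {--100, -0--0, -1111, 0--00, 0000-, 01-11, 1-010, 1-1-1, 1-10-, 10-1-, 101--}
Coverage chart:
  m0: -0--0,0--00,0000-
  m2: -0--0 ←essential
  m4: --100,-0--0,0--00
  m6: -0--0 ←essential
  m8: 0--00 ←essential
  m12: --100,0--00
  m15: -1111,01-11
  m16: -0--0 ←essential
  m18: -0--0,1-010,10-1-
  m19: 10-1- ←essential
  m20: --100,-0--0,1-10-,101--
  m21: 1-1-1,1-10-,101--
  m23: 1-1-1,10-1-,101--
  m26: 1-010 ←essential
  m28: --100,1-10-
  m29: 1-1-1,1-10-
  m31: -1111,1-1-1
Essential: -0--0, 0--00, 1-010, 10-1-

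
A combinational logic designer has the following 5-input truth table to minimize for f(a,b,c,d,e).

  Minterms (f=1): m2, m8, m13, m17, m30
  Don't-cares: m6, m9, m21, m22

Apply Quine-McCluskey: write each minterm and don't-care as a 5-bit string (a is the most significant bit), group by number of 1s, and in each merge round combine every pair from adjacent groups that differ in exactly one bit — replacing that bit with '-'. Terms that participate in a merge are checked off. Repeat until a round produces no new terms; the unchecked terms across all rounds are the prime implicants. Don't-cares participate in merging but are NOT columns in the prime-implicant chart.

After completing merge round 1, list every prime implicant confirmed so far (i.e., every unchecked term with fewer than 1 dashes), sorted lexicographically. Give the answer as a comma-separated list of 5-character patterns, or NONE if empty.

NONE

size-2^0 implicants → 00010(✓)  00110(✓)  01000(✓)  01001(✓)  01101(✓)  10001(✓)  10101(✓)  10110(✓)  11110(✓)
size-2^1 implicants → -0110  00-10  01-01  0100-  1-110  10-01
Unchecked terms (primes): -0110, 00-10, 01-01, 0100-, 1-110, 10-01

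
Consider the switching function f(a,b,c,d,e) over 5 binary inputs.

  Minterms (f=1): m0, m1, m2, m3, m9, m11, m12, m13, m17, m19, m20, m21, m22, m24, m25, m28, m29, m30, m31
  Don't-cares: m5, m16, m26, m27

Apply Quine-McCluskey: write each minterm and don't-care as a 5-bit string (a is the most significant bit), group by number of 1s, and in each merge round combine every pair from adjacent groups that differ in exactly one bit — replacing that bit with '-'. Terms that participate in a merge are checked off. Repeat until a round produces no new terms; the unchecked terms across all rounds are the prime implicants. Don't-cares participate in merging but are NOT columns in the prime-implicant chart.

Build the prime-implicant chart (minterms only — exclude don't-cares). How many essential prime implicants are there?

[col 0] 00000*, 00001*, 00010*, 00011*, 00101*, 01001*, 01011*, 01100*, 01101*, 10000*, 10001*, 10011*, 10100*, 10101*, 10110*, 11000*, 11001*, 11010*, 11011*, 11100*, 11101*, 11110*, 11111*
[col 1] -0000*, -0001*, -0011*, -0101*, -1001*, -1011*, -1100*, -1101*, 0-001*, 0-011*, 0-101*, 00-01*, 000-0*, 000-1*, 0000-*, 0001-*, 01-01*, 010-1*, 0110-*, 1-000*, 1-001*, 1-011*, 1-100*, 1-101*, 1-110*, 10-00*, 10-01*, 100-1*, 1000-*, 101-0*, 1010-*, 11-00*, 11-01*, 11-10*, 11-11*, 110-0*, 110-1*, 1100-*, 1101-*, 111-0*, 111-1*, 1110-*, 1111-*
[col 2] --001*, --011*, --101*, -0-01*, -00-1*, -000-, -1-01*, -10-1*, -110-, 0--01*, 0-0-1*, 000--, 1--00*, 1--01*, 1-0-1*, 1-00-*, 1-1-0, 1-10-*, 10-0-*, 11--0*, 11--1*, 11-0-*, 11-1-*, 110--*, 111--*
[col 3] ---01, --0-1, 1--0-, 11---
Prime implicants: ---01, --0-1, -000-, -110-, 000--, 1--0-, 1-1-0, 11---
PI chart (minterm → PIs covering it):
  0 | -000-,000--
  1 | ---01,--0-1,-000-,000--
  2 | 000--  (sole → essential)
  3 | --0-1,000--
  9 | ---01,--0-1
  11 | --0-1  (sole → essential)
  12 | -110-  (sole → essential)
  13 | ---01,-110-
  17 | ---01,--0-1,-000-,1--0-
  19 | --0-1  (sole → essential)
  20 | 1--0-,1-1-0
  21 | ---01,1--0-
  22 | 1-1-0  (sole → essential)
  24 | 1--0-,11---
  25 | ---01,--0-1,1--0-,11---
  28 | -110-,1--0-,1-1-0,11---
  29 | ---01,-110-,1--0-,11---
  30 | 1-1-0,11---
  31 | 11---  (sole → essential)
Essential prime implicants: --0-1, -110-, 000--, 1-1-0, 11---

5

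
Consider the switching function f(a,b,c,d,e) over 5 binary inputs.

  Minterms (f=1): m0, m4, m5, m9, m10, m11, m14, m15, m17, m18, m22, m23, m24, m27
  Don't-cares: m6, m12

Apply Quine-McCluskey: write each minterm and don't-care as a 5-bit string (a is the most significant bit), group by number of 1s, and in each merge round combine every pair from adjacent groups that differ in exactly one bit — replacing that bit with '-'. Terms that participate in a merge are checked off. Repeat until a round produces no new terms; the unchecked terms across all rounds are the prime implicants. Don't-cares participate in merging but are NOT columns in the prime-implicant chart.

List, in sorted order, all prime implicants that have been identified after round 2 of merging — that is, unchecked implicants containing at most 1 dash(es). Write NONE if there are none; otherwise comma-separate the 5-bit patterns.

-0110, -1011, 00-00, 0010-, 010-1, 10-10, 10001, 1011-, 11000

Round 0: 00000✓ 00100✓ 00101✓ 00110✓ 01001✓ 01010✓ 01011✓ 01100✓ 01110✓ 01111✓ 10001 10010✓ 10110✓ 10111✓ 11000 11011✓
Round 1: -0110 -1011 0-100✓ 0-110✓ 00-00 001-0✓ 0010- 01-10✓ 01-11✓ 010-1 0101-✓ 011-0✓ 0111-✓ 10-10 1011-
Round 2: 0-1-0 01-1-
PIs = {-0110, -1011, 0-1-0, 00-00, 0010-, 01-1-, 010-1, 10-10, 10001, 1011-, 11000}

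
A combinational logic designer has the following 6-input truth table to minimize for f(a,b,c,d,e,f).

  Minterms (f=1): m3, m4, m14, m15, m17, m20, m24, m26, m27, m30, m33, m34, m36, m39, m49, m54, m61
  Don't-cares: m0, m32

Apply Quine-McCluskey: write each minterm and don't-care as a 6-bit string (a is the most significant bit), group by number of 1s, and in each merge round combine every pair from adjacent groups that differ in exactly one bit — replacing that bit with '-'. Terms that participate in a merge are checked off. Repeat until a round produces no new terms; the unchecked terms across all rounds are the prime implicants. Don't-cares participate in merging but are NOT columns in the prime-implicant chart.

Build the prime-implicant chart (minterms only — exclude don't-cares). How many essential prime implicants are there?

size-2^0 implicants → 000000(✓)  000011  000100(✓)  001110(✓)  001111(✓)  010001(✓)  010100(✓)  011000(✓)  011010(✓)  011011(✓)  011110(✓)  100000(✓)  100001(✓)  100010(✓)  100100(✓)  100111  110001(✓)  110110  111101
size-2^1 implicants → -00000(✓)  -00100(✓)  -10001  0-0100  0-1110  000-00(✓)  00111-  011-10  0110-0  01101-  1-0001  100-00(✓)  1000-0  10000-
size-2^2 implicants → -00-00
Unchecked terms (primes): -00-00, -10001, 0-0100, 0-1110, 000011, 00111-, 011-10, 0110-0, 01101-, 1-0001, 1000-0, 10000-, 100111, 110110, 111101
Minterm coverage:
  m3 ⊆ 000011 [E]
  m4 ⊆ -00-00,0-0100
  m14 ⊆ 0-1110,00111-
  m15 ⊆ 00111- [E]
  m17 ⊆ -10001 [E]
  m20 ⊆ 0-0100 [E]
  m24 ⊆ 0110-0 [E]
  m26 ⊆ 011-10,0110-0,01101-
  m27 ⊆ 01101- [E]
  m30 ⊆ 0-1110,011-10
  m33 ⊆ 1-0001,10000-
  m34 ⊆ 1000-0 [E]
  m36 ⊆ -00-00 [E]
  m39 ⊆ 100111 [E]
  m49 ⊆ -10001,1-0001
  m54 ⊆ 110110 [E]
  m61 ⊆ 111101 [E]
E = {-00-00, -10001, 0-0100, 000011, 00111-, 0110-0, 01101-, 1000-0, 100111, 110110, 111101}

11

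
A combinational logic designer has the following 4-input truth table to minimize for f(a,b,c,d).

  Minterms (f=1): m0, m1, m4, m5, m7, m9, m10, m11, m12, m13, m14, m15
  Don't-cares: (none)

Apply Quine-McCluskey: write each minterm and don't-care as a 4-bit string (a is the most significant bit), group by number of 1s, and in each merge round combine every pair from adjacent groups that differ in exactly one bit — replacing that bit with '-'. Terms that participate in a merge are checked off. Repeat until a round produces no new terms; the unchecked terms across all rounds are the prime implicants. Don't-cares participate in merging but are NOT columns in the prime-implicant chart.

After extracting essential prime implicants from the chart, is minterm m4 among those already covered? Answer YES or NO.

[col 0] 0000*, 0001*, 0100*, 0101*, 0111*, 1001*, 1010*, 1011*, 1100*, 1101*, 1110*, 1111*
[col 1] -001*, -100*, -101*, -111*, 0-00*, 0-01*, 000-*, 01-1*, 010-*, 1-01*, 1-10*, 1-11*, 10-1*, 101-*, 11-0*, 11-1*, 110-*, 111-*
[col 2] --01, -1-1, -10-, 0-0-, 1--1, 1-1-, 11--
Prime implicants: --01, -1-1, -10-, 0-0-, 1--1, 1-1-, 11--
PI chart (minterm → PIs covering it):
  0 | 0-0-  (sole → essential)
  1 | --01,0-0-
  4 | -10-,0-0-
  5 | --01,-1-1,-10-,0-0-
  7 | -1-1  (sole → essential)
  9 | --01,1--1
  10 | 1-1-  (sole → essential)
  11 | 1--1,1-1-
  12 | -10-,11--
  13 | --01,-1-1,-10-,1--1,11--
  14 | 1-1-,11--
  15 | -1-1,1--1,1-1-,11--
Essential prime implicants: -1-1, 0-0-, 1-1-

YES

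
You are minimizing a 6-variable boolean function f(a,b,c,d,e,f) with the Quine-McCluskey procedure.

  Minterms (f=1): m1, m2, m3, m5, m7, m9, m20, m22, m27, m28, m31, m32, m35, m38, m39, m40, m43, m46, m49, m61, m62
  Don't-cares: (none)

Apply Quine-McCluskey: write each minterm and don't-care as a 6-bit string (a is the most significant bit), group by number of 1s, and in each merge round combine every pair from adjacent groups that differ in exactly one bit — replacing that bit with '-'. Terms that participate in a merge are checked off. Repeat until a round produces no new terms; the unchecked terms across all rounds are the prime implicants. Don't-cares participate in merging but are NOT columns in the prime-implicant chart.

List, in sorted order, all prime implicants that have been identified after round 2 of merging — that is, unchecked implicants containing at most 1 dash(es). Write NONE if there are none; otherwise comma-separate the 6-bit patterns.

size-2^0 implicants → 000001(✓)  000010(✓)  000011(✓)  000101(✓)  000111(✓)  001001(✓)  010100(✓)  010110(✓)  011011(✓)  011100(✓)  011111(✓)  100000(✓)  100011(✓)  100110(✓)  100111(✓)  101000(✓)  101011(✓)  101110(✓)  110001  111101  111110(✓)
size-2^1 implicants → -00011(✓)  -00111(✓)  00-001  000-01(✓)  000-11(✓)  0000-1(✓)  00001-  0001-1(✓)  01-100  0101-0  011-11  1-1110  10-000  10-011  10-110  100-11(✓)  10011-
size-2^2 implicants → -00-11  000--1
Unchecked terms (primes): -00-11, 00-001, 000--1, 00001-, 01-100, 0101-0, 011-11, 1-1110, 10-000, 10-011, 10-110, 10011-, 110001, 111101

00-001, 00001-, 01-100, 0101-0, 011-11, 1-1110, 10-000, 10-011, 10-110, 10011-, 110001, 111101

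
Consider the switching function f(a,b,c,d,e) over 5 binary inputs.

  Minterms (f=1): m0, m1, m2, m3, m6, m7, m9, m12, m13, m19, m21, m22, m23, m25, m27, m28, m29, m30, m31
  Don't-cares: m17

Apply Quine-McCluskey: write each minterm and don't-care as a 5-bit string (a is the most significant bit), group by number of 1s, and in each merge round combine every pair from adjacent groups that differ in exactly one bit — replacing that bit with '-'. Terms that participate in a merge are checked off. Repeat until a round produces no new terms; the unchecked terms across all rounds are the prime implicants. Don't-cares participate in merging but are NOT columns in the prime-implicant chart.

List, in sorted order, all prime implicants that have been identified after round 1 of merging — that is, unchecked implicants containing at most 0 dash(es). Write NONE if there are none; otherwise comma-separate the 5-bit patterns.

[col 0] 00000*, 00001*, 00010*, 00011*, 00110*, 00111*, 01001*, 01100*, 01101*, 10001*, 10011*, 10101*, 10110*, 10111*, 11001*, 11011*, 11100*, 11101*, 11110*, 11111*
[col 1] -0001*, -0011*, -0110*, -0111*, -1001*, -1100*, -1101*, 0-001*, 00-10*, 00-11*, 000-0*, 000-1*, 0000-*, 0001-*, 0011-*, 01-01*, 0110-*, 1-001*, 1-011*, 1-101*, 1-110*, 1-111*, 10-01*, 10-11*, 100-1*, 101-1*, 1011-*, 11-01*, 11-11*, 110-1*, 111-0*, 111-1*, 1110-*, 1111-*
[col 2] --001, -0-11, -00-1, -011-, -1-01, -110-, 00-1-, 000--, 1--01*, 1--11*, 1-0-1*, 1-1-1*, 1-11-, 10--1*, 11--1*, 111--
[col 3] 1---1
Prime implicants: --001, -0-11, -00-1, -011-, -1-01, -110-, 00-1-, 000--, 1---1, 1-11-, 111--

NONE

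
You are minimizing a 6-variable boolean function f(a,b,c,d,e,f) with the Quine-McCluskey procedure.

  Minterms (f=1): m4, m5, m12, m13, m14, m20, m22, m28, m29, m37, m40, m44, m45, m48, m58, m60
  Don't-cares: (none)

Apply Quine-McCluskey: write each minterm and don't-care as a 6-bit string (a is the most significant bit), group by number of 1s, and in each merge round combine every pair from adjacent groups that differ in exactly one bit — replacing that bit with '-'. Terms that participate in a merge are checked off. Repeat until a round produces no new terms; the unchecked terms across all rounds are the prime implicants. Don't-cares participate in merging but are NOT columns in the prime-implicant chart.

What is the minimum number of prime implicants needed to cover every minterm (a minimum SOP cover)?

9

Round 0: 000100✓ 000101✓ 001100✓ 001101✓ 001110✓ 010100✓ 010110✓ 011100✓ 011101✓ 100101✓ 101000✓ 101100✓ 101101✓ 110000 111010 111100✓
Round 1: -00101✓ -01100✓ -01101✓ -11100✓ 0-0100✓ 0-1100✓ 0-1101✓ 00-100✓ 00-101✓ 00010-✓ 0011-0 00110-✓ 01-100✓ 0101-0 01110-✓ 1-1100✓ 10-101✓ 101-00 10110-✓
Round 2: --1100 -0-101 -0110- 0--100 0-110- 00-10-
PIs = {--1100, -0-101, -0110-, 0--100, 0-110-, 00-10-, 0011-0, 0101-0, 101-00, 110000, 111010}
Coverage chart:
  m4: 0--100,00-10-
  m5: -0-101,00-10-
  m12: --1100,-0110-,0--100,0-110-,00-10-,0011-0
  m13: -0-101,-0110-,0-110-,00-10-
  m14: 0011-0 ←essential
  m20: 0--100,0101-0
  m22: 0101-0 ←essential
  m28: --1100,0--100,0-110-
  m29: 0-110- ←essential
  m37: -0-101 ←essential
  m40: 101-00 ←essential
  m44: --1100,-0110-,101-00
  m45: -0-101,-0110-
  m48: 110000 ←essential
  m58: 111010 ←essential
  m60: --1100 ←essential
Essential: --1100, -0-101, 0-110-, 0011-0, 0101-0, 101-00, 110000, 111010
Petrick residual → 0--100
Min cover (9 terms): cde'f' + b'de'f + a'de'f' + a'cde' + a'b'cdf' + a'bc'df' + ab'ce'f' + abc'd'e'f' + abcd'ef'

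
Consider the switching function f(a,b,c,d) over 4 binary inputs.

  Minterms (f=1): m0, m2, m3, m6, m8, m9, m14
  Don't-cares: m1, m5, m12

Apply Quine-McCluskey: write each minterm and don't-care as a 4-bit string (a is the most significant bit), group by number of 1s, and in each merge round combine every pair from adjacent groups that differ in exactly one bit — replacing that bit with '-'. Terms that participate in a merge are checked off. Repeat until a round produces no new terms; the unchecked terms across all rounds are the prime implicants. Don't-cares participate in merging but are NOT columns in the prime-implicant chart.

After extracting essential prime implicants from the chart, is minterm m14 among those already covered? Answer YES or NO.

Round 0: 0000✓ 0001✓ 0010✓ 0011✓ 0101✓ 0110✓ 1000✓ 1001✓ 1100✓ 1110✓
Round 1: -000✓ -001✓ -110 0-01 0-10 00-0✓ 00-1✓ 000-✓ 001-✓ 1-00 100-✓ 11-0
Round 2: -00- 00--
PIs = {-00-, -110, 0-01, 0-10, 00--, 1-00, 11-0}
Coverage chart:
  m0: -00-,00--
  m2: 0-10,00--
  m3: 00-- ←essential
  m6: -110,0-10
  m8: -00-,1-00
  m9: -00- ←essential
  m14: -110,11-0
Essential: -00-, 00--

NO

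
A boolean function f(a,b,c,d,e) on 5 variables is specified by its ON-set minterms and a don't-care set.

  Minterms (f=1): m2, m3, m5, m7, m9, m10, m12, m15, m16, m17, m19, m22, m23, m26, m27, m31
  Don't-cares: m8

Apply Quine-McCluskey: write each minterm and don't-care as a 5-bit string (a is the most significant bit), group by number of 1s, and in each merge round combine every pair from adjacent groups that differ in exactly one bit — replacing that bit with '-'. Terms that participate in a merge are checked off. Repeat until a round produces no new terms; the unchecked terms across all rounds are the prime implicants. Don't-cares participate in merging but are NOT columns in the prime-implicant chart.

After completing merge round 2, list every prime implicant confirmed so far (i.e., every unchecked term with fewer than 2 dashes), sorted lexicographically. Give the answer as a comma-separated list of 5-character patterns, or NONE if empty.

Round 0: 00010✓ 00011✓ 00101✓ 00111✓ 01000✓ 01001✓ 01010✓ 01100✓ 01111✓ 10000✓ 10001✓ 10011✓ 10110✓ 10111✓ 11010✓ 11011✓ 11111✓
Round 1: -0011✓ -0111✓ -1010 -1111✓ 0-010 0-111✓ 00-11✓ 0001- 001-1 01-00 010-0 0100- 1-011✓ 1-111✓ 10-11✓ 100-1 1000- 1011- 11-11✓ 1101-
Round 2: --111 -0-11 1--11
PIs = {--111, -0-11, -1010, 0-010, 0001-, 001-1, 01-00, 010-0, 0100-, 1--11, 100-1, 1000-, 1011-, 1101-}

-1010, 0-010, 0001-, 001-1, 01-00, 010-0, 0100-, 100-1, 1000-, 1011-, 1101-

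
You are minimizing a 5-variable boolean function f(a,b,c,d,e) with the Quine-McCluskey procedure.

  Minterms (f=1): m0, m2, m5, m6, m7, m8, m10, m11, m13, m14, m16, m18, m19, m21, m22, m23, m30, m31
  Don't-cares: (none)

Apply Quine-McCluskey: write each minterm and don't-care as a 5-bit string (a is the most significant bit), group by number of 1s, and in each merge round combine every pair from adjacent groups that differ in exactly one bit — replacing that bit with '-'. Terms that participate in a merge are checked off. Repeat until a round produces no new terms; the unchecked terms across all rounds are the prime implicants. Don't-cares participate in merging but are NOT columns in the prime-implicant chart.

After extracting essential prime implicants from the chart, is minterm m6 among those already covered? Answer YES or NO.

size-2^0 implicants → 00000(✓)  00010(✓)  00101(✓)  00110(✓)  00111(✓)  01000(✓)  01010(✓)  01011(✓)  01101(✓)  01110(✓)  10000(✓)  10010(✓)  10011(✓)  10101(✓)  10110(✓)  10111(✓)  11110(✓)  11111(✓)
size-2^1 implicants → -0000(✓)  -0010(✓)  -0101(✓)  -0110(✓)  -0111(✓)  -1110(✓)  0-000(✓)  0-010(✓)  0-101  0-110(✓)  00-10(✓)  000-0(✓)  001-1(✓)  0011-(✓)  01-10(✓)  010-0(✓)  0101-  1-110(✓)  1-111(✓)  10-10(✓)  10-11(✓)  100-0(✓)  1001-(✓)  101-1(✓)  1011-(✓)  1111-(✓)
size-2^2 implicants → --110  -0-10  -00-0  -01-1  -011-  0--10  0-0-0  1-11-  10-1-
Unchecked terms (primes): --110, -0-10, -00-0, -01-1, -011-, 0--10, 0-0-0, 0-101, 0101-, 1-11-, 10-1-
Minterm coverage:
  m0 ⊆ -00-0,0-0-0
  m2 ⊆ -0-10,-00-0,0--10,0-0-0
  m5 ⊆ -01-1,0-101
  m6 ⊆ --110,-0-10,-011-,0--10
  m7 ⊆ -01-1,-011-
  m8 ⊆ 0-0-0 [E]
  m10 ⊆ 0--10,0-0-0,0101-
  m11 ⊆ 0101- [E]
  m13 ⊆ 0-101 [E]
  m14 ⊆ --110,0--10
  m16 ⊆ -00-0 [E]
  m18 ⊆ -0-10,-00-0,10-1-
  m19 ⊆ 10-1- [E]
  m21 ⊆ -01-1 [E]
  m22 ⊆ --110,-0-10,-011-,1-11-,10-1-
  m23 ⊆ -01-1,-011-,1-11-,10-1-
  m30 ⊆ --110,1-11-
  m31 ⊆ 1-11- [E]
E = {-00-0, -01-1, 0-0-0, 0-101, 0101-, 1-11-, 10-1-}

NO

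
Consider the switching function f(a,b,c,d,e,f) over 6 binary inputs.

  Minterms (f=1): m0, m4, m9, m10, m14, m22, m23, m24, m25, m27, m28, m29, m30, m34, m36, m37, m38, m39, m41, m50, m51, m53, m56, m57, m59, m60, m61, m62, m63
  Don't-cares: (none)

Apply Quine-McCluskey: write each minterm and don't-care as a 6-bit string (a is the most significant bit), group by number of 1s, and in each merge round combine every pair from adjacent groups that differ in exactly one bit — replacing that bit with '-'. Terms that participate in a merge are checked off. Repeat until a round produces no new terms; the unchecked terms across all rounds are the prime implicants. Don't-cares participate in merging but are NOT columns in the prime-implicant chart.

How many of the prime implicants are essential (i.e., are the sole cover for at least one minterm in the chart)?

7

size-2^0 implicants → 000000(✓)  000100(✓)  001001(✓)  001010(✓)  001110(✓)  010110(✓)  010111(✓)  011000(✓)  011001(✓)  011011(✓)  011100(✓)  011101(✓)  011110(✓)  100010(✓)  100100(✓)  100101(✓)  100110(✓)  100111(✓)  101001(✓)  110010(✓)  110011(✓)  110101(✓)  111000(✓)  111001(✓)  111011(✓)  111100(✓)  111101(✓)  111110(✓)  111111(✓)
size-2^1 implicants → -00100  -01001(✓)  -11000(✓)  -11001(✓)  -11011(✓)  -11100(✓)  -11101(✓)  -11110(✓)  0-1001(✓)  0-1110  000-00  001-10  01-110  01011-  011-00(✓)  011-01(✓)  0110-1(✓)  01100-(✓)  0111-0(✓)  01110-(✓)  1-0010  1-0101  1-1001(✓)  100-10  1001-0(✓)  1001-1(✓)  10010-(✓)  10011-(✓)  11-011  11-101  11001-  111-00(✓)  111-01(✓)  111-11(✓)  1110-1(✓)  11100-(✓)  1111-0(✓)  1111-1(✓)  11110-(✓)  11111-(✓)
size-2^2 implicants → --1001  -11-00(✓)  -11-01(✓)  -110-1  -1100-(✓)  -111-0  -1110-(✓)  011-0-(✓)  1001--  111--1  111-0-(✓)  1111--
size-2^3 implicants → -11-0-
Unchecked terms (primes): --1001, -00100, -11-0-, -110-1, -111-0, 0-1110, 000-00, 001-10, 01-110, 01011-, 1-0010, 1-0101, 100-10, 1001--, 11-011, 11-101, 11001-, 111--1, 1111--
Minterm coverage:
  m0 ⊆ 000-00 [E]
  m4 ⊆ -00100,000-00
  m9 ⊆ --1001 [E]
  m10 ⊆ 001-10 [E]
  m14 ⊆ 0-1110,001-10
  m22 ⊆ 01-110,01011-
  m23 ⊆ 01011- [E]
  m24 ⊆ -11-0- [E]
  m25 ⊆ --1001,-11-0-,-110-1
  m27 ⊆ -110-1 [E]
  m28 ⊆ -11-0-,-111-0
  m29 ⊆ -11-0- [E]
  m30 ⊆ -111-0,0-1110,01-110
  m34 ⊆ 1-0010,100-10
  m36 ⊆ -00100,1001--
  m37 ⊆ 1-0101,1001--
  m38 ⊆ 100-10,1001--
  m39 ⊆ 1001-- [E]
  m41 ⊆ --1001 [E]
  m50 ⊆ 1-0010,11001-
  m51 ⊆ 11-011,11001-
  m53 ⊆ 1-0101,11-101
  m56 ⊆ -11-0- [E]
  m57 ⊆ --1001,-11-0-,-110-1,111--1
  m59 ⊆ -110-1,11-011,111--1
  m60 ⊆ -11-0-,-111-0,1111--
  m61 ⊆ -11-0-,11-101,111--1,1111--
  m62 ⊆ -111-0,1111--
  m63 ⊆ 111--1,1111--
E = {--1001, -11-0-, -110-1, 000-00, 001-10, 01011-, 1001--}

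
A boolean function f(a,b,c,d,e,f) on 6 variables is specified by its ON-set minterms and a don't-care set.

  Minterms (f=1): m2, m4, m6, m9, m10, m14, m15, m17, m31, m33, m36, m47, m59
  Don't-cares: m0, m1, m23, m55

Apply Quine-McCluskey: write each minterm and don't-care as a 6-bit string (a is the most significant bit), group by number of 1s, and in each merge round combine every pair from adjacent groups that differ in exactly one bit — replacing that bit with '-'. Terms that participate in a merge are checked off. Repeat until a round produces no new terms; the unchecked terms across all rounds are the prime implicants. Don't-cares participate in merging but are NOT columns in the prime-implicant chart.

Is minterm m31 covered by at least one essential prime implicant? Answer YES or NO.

Round 0: 000000✓ 000001✓ 000010✓ 000100✓ 000110✓ 001001✓ 001010✓ 001110✓ 001111✓ 010001✓ 010111✓ 011111✓ 100001✓ 100100✓ 101111✓ 110111✓ 111011
Round 1: -00001 -00100 -01111 -10111 0-0001 0-1111 00-001 00-010✓ 00-110✓ 000-00✓ 000-10✓ 0000-0✓ 00000- 0001-0✓ 001-10✓ 00111- 01-111
Round 2: 00--10 000--0
PIs = {-00001, -00100, -01111, -10111, 0-0001, 0-1111, 00--10, 00-001, 000--0, 00000-, 00111-, 01-111, 111011}
Coverage chart:
  m2: 00--10,000--0
  m4: -00100,000--0
  m6: 00--10,000--0
  m9: 00-001 ←essential
  m10: 00--10 ←essential
  m14: 00--10,00111-
  m15: -01111,0-1111,00111-
  m17: 0-0001 ←essential
  m31: 0-1111,01-111
  m33: -00001 ←essential
  m36: -00100 ←essential
  m47: -01111 ←essential
  m59: 111011 ←essential
Essential: -00001, -00100, -01111, 0-0001, 00--10, 00-001, 111011

NO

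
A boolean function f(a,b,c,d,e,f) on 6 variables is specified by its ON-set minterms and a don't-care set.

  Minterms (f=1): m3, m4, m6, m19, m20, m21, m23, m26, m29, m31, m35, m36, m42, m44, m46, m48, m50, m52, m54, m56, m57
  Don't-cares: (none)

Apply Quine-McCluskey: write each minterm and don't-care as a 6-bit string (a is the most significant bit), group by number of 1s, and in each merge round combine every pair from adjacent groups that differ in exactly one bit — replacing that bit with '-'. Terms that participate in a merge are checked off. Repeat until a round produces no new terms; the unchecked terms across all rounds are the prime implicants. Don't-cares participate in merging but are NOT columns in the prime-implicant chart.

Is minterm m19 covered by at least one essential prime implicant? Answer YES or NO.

NO

[col 0] 000011*, 000100*, 000110*, 010011*, 010100*, 010101*, 010111*, 011010, 011101*, 011111*, 100011*, 100100*, 101010*, 101100*, 101110*, 110000*, 110010*, 110100*, 110110*, 111000*, 111001*
[col 1] -00011, -00100*, -10100*, 0-0011, 0-0100*, 0001-0, 01-101*, 01-111*, 010-11, 0101-1*, 01010-, 0111-1*, 1-0100*, 10-100, 101-10, 1011-0, 11-000, 110-00*, 110-10*, 1100-0*, 1101-0*, 11100-
[col 2] --0100, 01-1-1, 110--0
Prime implicants: --0100, -00011, 0-0011, 0001-0, 01-1-1, 010-11, 01010-, 011010, 10-100, 101-10, 1011-0, 11-000, 110--0, 11100-
PI chart (minterm → PIs covering it):
  3 | -00011,0-0011
  4 | --0100,0001-0
  6 | 0001-0  (sole → essential)
  19 | 0-0011,010-11
  20 | --0100,01010-
  21 | 01-1-1,01010-
  23 | 01-1-1,010-11
  26 | 011010  (sole → essential)
  29 | 01-1-1  (sole → essential)
  31 | 01-1-1  (sole → essential)
  35 | -00011  (sole → essential)
  36 | --0100,10-100
  42 | 101-10  (sole → essential)
  44 | 10-100,1011-0
  46 | 101-10,1011-0
  48 | 11-000,110--0
  50 | 110--0  (sole → essential)
  52 | --0100,110--0
  54 | 110--0  (sole → essential)
  56 | 11-000,11100-
  57 | 11100-  (sole → essential)
Essential prime implicants: -00011, 0001-0, 01-1-1, 011010, 101-10, 110--0, 11100-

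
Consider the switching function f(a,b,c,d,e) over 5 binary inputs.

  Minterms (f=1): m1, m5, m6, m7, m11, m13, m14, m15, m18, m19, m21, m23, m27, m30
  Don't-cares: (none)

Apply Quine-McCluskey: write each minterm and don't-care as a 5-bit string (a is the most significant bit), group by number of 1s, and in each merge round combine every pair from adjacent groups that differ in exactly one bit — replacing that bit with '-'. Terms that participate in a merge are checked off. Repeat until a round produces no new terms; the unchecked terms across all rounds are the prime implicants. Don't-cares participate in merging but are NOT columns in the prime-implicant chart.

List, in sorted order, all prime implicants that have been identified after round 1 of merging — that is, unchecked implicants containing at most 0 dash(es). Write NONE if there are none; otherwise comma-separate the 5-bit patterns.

size-2^0 implicants → 00001(✓)  00101(✓)  00110(✓)  00111(✓)  01011(✓)  01101(✓)  01110(✓)  01111(✓)  10010(✓)  10011(✓)  10101(✓)  10111(✓)  11011(✓)  11110(✓)
size-2^1 implicants → -0101(✓)  -0111(✓)  -1011  -1110  0-101(✓)  0-110(✓)  0-111(✓)  00-01  001-1(✓)  0011-(✓)  01-11  011-1(✓)  0111-(✓)  1-011  10-11  1001-  101-1(✓)
size-2^2 implicants → -01-1  0-1-1  0-11-
Unchecked terms (primes): -01-1, -1011, -1110, 0-1-1, 0-11-, 00-01, 01-11, 1-011, 10-11, 1001-

NONE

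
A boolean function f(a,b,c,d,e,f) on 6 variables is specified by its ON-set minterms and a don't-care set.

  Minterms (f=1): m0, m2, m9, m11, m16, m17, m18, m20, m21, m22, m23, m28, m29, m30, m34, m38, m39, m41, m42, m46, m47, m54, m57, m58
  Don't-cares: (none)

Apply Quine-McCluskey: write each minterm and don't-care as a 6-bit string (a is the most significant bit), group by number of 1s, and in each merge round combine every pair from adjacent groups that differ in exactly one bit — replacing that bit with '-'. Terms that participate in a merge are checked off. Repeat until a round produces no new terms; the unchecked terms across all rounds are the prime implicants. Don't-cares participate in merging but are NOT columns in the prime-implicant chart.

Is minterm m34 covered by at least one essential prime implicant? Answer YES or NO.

NO

Round 0: 000000✓ 000010✓ 001001✓ 001011✓ 010000✓ 010001✓ 010010✓ 010100✓ 010101✓ 010110✓ 010111✓ 011100✓ 011101✓ 011110✓ 100010✓ 100110✓ 100111✓ 101001✓ 101010✓ 101110✓ 101111✓ 110110✓ 111001✓ 111010✓
Round 1: -00010 -01001 -10110 0-0000✓ 0-0010✓ 0000-0✓ 0010-1 01-100✓ 01-101✓ 01-110✓ 010-00✓ 010-01✓ 010-10✓ 0100-0✓ 01000-✓ 0101-0✓ 0101-1✓ 01010-✓ 01011-✓ 0111-0✓ 01110-✓ 1-0110 1-1001 1-1010 10-010✓ 10-110✓ 10-111✓ 100-10✓ 10011-✓ 101-10✓ 10111-✓
Round 2: 0-00-0 01-1-0 01-10- 010--0 010-0- 0101-- 10--10 10-11-
PIs = {-00010, -01001, -10110, 0-00-0, 0010-1, 01-1-0, 01-10-, 010--0, 010-0-, 0101--, 1-0110, 1-1001, 1-1010, 10--10, 10-11-}
Coverage chart:
  m0: 0-00-0 ←essential
  m2: -00010,0-00-0
  m9: -01001,0010-1
  m11: 0010-1 ←essential
  m16: 0-00-0,010--0,010-0-
  m17: 010-0- ←essential
  m18: 0-00-0,010--0
  m20: 01-1-0,01-10-,010--0,010-0-,0101--
  m21: 01-10-,010-0-,0101--
  m22: -10110,01-1-0,010--0,0101--
  m23: 0101-- ←essential
  m28: 01-1-0,01-10-
  m29: 01-10- ←essential
  m30: 01-1-0 ←essential
  m34: -00010,10--10
  m38: 1-0110,10--10,10-11-
  m39: 10-11- ←essential
  m41: -01001,1-1001
  m42: 1-1010,10--10
  m46: 10--10,10-11-
  m47: 10-11- ←essential
  m54: -10110,1-0110
  m57: 1-1001 ←essential
  m58: 1-1010 ←essential
Essential: 0-00-0, 0010-1, 01-1-0, 01-10-, 010-0-, 0101--, 1-1001, 1-1010, 10-11-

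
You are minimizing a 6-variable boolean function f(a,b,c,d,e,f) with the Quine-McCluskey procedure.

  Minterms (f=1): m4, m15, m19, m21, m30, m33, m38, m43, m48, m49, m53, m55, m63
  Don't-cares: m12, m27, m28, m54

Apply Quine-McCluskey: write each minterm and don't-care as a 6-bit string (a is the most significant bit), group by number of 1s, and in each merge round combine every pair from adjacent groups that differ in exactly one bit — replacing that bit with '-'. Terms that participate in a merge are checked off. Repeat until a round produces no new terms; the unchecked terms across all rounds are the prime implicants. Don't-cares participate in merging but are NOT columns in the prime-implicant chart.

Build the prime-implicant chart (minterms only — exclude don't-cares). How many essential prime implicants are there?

10

Round 0: 000100✓ 001100✓ 001111 010011✓ 010101✓ 011011✓ 011100✓ 011110✓ 100001✓ 100110✓ 101011 110000✓ 110001✓ 110101✓ 110110✓ 110111✓ 111111✓
Round 1: -10101 0-1100 00-100 01-011 0111-0 1-0001 1-0110 11-111 110-01 11000- 1101-1 11011-
PIs = {-10101, 0-1100, 00-100, 001111, 01-011, 0111-0, 1-0001, 1-0110, 101011, 11-111, 110-01, 11000-, 1101-1, 11011-}
Coverage chart:
  m4: 00-100 ←essential
  m15: 001111 ←essential
  m19: 01-011 ←essential
  m21: -10101 ←essential
  m30: 0111-0 ←essential
  m33: 1-0001 ←essential
  m38: 1-0110 ←essential
  m43: 101011 ←essential
  m48: 11000- ←essential
  m49: 1-0001,110-01,11000-
  m53: -10101,110-01,1101-1
  m55: 11-111,1101-1,11011-
  m63: 11-111 ←essential
Essential: -10101, 00-100, 001111, 01-011, 0111-0, 1-0001, 1-0110, 101011, 11-111, 11000-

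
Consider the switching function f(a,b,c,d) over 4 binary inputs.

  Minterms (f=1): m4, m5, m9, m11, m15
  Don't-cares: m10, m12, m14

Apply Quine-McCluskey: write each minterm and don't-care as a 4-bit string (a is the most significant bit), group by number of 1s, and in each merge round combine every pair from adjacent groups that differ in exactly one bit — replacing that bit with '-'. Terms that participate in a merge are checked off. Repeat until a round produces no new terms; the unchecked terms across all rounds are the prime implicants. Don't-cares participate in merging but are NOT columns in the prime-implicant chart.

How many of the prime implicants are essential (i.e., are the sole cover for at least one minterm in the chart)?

3

size-2^0 implicants → 0100(✓)  0101(✓)  1001(✓)  1010(✓)  1011(✓)  1100(✓)  1110(✓)  1111(✓)
size-2^1 implicants → -100  010-  1-10(✓)  1-11(✓)  10-1  101-(✓)  11-0  111-(✓)
size-2^2 implicants → 1-1-
Unchecked terms (primes): -100, 010-, 1-1-, 10-1, 11-0
Minterm coverage:
  m4 ⊆ -100,010-
  m5 ⊆ 010- [E]
  m9 ⊆ 10-1 [E]
  m11 ⊆ 1-1-,10-1
  m15 ⊆ 1-1- [E]
E = {010-, 1-1-, 10-1}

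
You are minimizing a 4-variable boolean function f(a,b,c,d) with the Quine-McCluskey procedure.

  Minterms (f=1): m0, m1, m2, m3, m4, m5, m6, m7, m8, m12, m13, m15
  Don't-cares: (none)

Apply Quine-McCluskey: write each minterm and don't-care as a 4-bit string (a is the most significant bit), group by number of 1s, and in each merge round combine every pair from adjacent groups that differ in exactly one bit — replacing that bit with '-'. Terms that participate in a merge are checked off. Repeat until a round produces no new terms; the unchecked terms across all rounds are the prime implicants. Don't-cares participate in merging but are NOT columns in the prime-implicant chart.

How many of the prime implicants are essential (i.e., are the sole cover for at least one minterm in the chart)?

3

[col 0] 0000*, 0001*, 0010*, 0011*, 0100*, 0101*, 0110*, 0111*, 1000*, 1100*, 1101*, 1111*
[col 1] -000*, -100*, -101*, -111*, 0-00*, 0-01*, 0-10*, 0-11*, 00-0*, 00-1*, 000-*, 001-*, 01-0*, 01-1*, 010-*, 011-*, 1-00*, 11-1*, 110-*
[col 2] --00, -1-1, -10-, 0--0*, 0--1*, 0-0-*, 0-1-*, 00--*, 01--*
[col 3] 0---
Prime implicants: --00, -1-1, -10-, 0---
PI chart (minterm → PIs covering it):
  0 | --00,0---
  1 | 0---  (sole → essential)
  2 | 0---  (sole → essential)
  3 | 0---  (sole → essential)
  4 | --00,-10-,0---
  5 | -1-1,-10-,0---
  6 | 0---  (sole → essential)
  7 | -1-1,0---
  8 | --00  (sole → essential)
  12 | --00,-10-
  13 | -1-1,-10-
  15 | -1-1  (sole → essential)
Essential prime implicants: --00, -1-1, 0---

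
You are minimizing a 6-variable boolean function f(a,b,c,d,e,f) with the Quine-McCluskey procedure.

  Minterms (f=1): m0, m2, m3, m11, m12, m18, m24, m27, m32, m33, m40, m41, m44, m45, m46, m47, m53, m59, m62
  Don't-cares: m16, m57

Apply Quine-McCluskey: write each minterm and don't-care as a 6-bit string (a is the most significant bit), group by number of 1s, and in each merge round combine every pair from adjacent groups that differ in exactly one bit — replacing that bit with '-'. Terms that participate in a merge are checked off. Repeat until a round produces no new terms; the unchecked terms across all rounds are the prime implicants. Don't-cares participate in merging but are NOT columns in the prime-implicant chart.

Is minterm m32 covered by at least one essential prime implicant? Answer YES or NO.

size-2^0 implicants → 000000(✓)  000010(✓)  000011(✓)  001011(✓)  001100(✓)  010000(✓)  010010(✓)  011000(✓)  011011(✓)  100000(✓)  100001(✓)  101000(✓)  101001(✓)  101100(✓)  101101(✓)  101110(✓)  101111(✓)  110101  111001(✓)  111011(✓)  111110(✓)
size-2^1 implicants → -00000  -01100  -11011  0-0000(✓)  0-0010(✓)  0-1011  00-011  0000-0(✓)  00001-  01-000  0100-0(✓)  1-1001  1-1110  10-000(✓)  10-001(✓)  10000-(✓)  101-00(✓)  101-01(✓)  10100-(✓)  1011-0(✓)  1011-1(✓)  10110-(✓)  10111-(✓)  1110-1
size-2^2 implicants → 0-00-0  10-00-  101-0-  1011--
Unchecked terms (primes): -00000, -01100, -11011, 0-00-0, 0-1011, 00-011, 00001-, 01-000, 1-1001, 1-1110, 10-00-, 101-0-, 1011--, 110101, 1110-1
Minterm coverage:
  m0 ⊆ -00000,0-00-0
  m2 ⊆ 0-00-0,00001-
  m3 ⊆ 00-011,00001-
  m11 ⊆ 0-1011,00-011
  m12 ⊆ -01100 [E]
  m18 ⊆ 0-00-0 [E]
  m24 ⊆ 01-000 [E]
  m27 ⊆ -11011,0-1011
  m32 ⊆ -00000,10-00-
  m33 ⊆ 10-00- [E]
  m40 ⊆ 10-00-,101-0-
  m41 ⊆ 1-1001,10-00-,101-0-
  m44 ⊆ -01100,101-0-,1011--
  m45 ⊆ 101-0-,1011--
  m46 ⊆ 1-1110,1011--
  m47 ⊆ 1011-- [E]
  m53 ⊆ 110101 [E]
  m59 ⊆ -11011,1110-1
  m62 ⊆ 1-1110 [E]
E = {-01100, 0-00-0, 01-000, 1-1110, 10-00-, 1011--, 110101}

YES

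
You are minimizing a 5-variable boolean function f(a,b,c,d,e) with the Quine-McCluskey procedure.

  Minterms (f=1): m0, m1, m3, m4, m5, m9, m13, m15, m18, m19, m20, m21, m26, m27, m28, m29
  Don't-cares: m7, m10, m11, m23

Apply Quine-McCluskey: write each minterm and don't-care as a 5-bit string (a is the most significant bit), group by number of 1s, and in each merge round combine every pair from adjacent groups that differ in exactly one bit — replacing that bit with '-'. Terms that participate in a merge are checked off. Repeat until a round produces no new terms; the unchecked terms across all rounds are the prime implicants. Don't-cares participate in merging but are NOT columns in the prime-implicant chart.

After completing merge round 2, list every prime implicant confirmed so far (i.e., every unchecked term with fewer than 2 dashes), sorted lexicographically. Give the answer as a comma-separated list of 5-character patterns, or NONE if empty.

NONE

[col 0] 00000*, 00001*, 00011*, 00100*, 00101*, 00111*, 01001*, 01010*, 01011*, 01101*, 01111*, 10010*, 10011*, 10100*, 10101*, 10111*, 11010*, 11011*, 11100*, 11101*
[col 1] -0011*, -0100*, -0101*, -0111*, -1010*, -1011*, -1101*, 0-001*, 0-011*, 0-101*, 0-111*, 00-00*, 00-01*, 00-11*, 000-1*, 0000-*, 001-1*, 0010-*, 01-01*, 01-11*, 010-1*, 0101-*, 011-1*, 1-010*, 1-011*, 1-100*, 1-101*, 10-11*, 1001-*, 101-1*, 1010-*, 1101-*, 1110-*
[col 2] --011, --101, -0-11, -01-1, -010-, -101-, 0--01*, 0--11*, 0-0-1*, 0-1-1*, 00--1*, 00-0-, 01--1*, 1-01-, 1-10-
[col 3] 0---1
Prime implicants: --011, --101, -0-11, -01-1, -010-, -101-, 0---1, 00-0-, 1-01-, 1-10-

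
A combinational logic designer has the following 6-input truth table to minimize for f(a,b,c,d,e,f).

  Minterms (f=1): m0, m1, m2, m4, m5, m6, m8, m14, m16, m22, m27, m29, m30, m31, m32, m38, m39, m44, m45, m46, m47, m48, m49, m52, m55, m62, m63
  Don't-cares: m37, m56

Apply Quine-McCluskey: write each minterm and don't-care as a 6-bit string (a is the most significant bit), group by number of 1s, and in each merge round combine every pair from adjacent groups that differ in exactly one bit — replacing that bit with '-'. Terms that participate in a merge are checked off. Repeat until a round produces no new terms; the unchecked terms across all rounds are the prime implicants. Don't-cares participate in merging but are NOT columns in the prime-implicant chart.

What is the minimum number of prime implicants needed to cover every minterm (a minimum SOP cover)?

13

Round 0: 000000✓ 000001✓ 000010✓ 000100✓ 000101✓ 000110✓ 001000✓ 001110✓ 010000✓ 010110✓ 011011✓ 011101✓ 011110✓ 011111✓ 100000✓ 100101✓ 100110✓ 100111✓ 101100✓ 101101✓ 101110✓ 101111✓ 110000✓ 110001✓ 110100✓ 110111✓ 111000✓ 111110✓ 111111✓
Round 1: -00000✓ -00101 -00110✓ -01110✓ -10000✓ -11110✓ -11111✓ 0-0000✓ 0-0110✓ 0-1110✓ 00-000 00-110✓ 000-00✓ 000-01✓ 000-10✓ 0000-0✓ 00000-✓ 0001-0✓ 00010-✓ 01-110✓ 011-11 0111-1 01111-✓ 1-0000✓ 1-0111✓ 1-1110✓ 1-1111✓ 10-101✓ 10-110✓ 10-111✓ 1001-1✓ 10011-✓ 1011-0✓ 1011-1✓ 10110-✓ 10111-✓ 11-000 11-111✓ 110-00 11000- 11111-✓
Round 2: --0000 --1110 -0-110 -1111- 0--110 000--0 000-0- 1--111 1-111- 10-1-1 10-11- 1011--
PIs = {--0000, --1110, -0-110, -00101, -1111-, 0--110, 00-000, 000--0, 000-0-, 011-11, 0111-1, 1--111, 1-111-, 10-1-1, 10-11-, 1011--, 11-000, 110-00, 11000-}
Coverage chart:
  m0: --0000,00-000,000--0,000-0-
  m1: 000-0- ←essential
  m2: 000--0 ←essential
  m4: 000--0,000-0-
  m5: -00101,000-0-
  m6: -0-110,0--110,000--0
  m8: 00-000 ←essential
  m14: --1110,-0-110,0--110
  m16: --0000 ←essential
  m22: 0--110 ←essential
  m27: 011-11 ←essential
  m29: 0111-1 ←essential
  m30: --1110,-1111-,0--110
  m31: -1111-,011-11,0111-1
  m32: --0000 ←essential
  m38: -0-110,10-11-
  m39: 1--111,10-1-1,10-11-
  m44: 1011-- ←essential
  m45: 10-1-1,1011--
  m46: --1110,-0-110,1-111-,10-11-,1011--
  m47: 1--111,1-111-,10-1-1,10-11-,1011--
  m48: --0000,11-000,110-00,11000-
  m49: 11000- ←essential
  m52: 110-00 ←essential
  m55: 1--111 ←essential
  m62: --1110,-1111-,1-111-
  m63: -1111-,1--111,1-111-
Essential: --0000, 0--110, 00-000, 000--0, 000-0-, 011-11, 0111-1, 1--111, 1011--, 110-00, 11000-
Petrick residual → --1110, -0-110
Min cover (13 terms): c'd'e'f' + cdef' + b'def' + a'def' + a'b'd'e'f' + a'b'c'f' + a'b'c'e' + a'bcef + a'bcdf + adef + ab'cd + abc'e'f' + abc'd'e'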